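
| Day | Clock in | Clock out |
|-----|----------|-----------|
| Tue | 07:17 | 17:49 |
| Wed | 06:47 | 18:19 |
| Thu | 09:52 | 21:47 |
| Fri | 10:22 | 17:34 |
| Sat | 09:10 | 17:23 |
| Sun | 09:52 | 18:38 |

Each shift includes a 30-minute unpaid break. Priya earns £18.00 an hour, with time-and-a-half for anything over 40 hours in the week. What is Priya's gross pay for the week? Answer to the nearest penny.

Tue: 07:17–17:49 = 10 h 32 min; less 30 min break → 10 h 2 min
Wed: 06:47–18:19 = 11 h 32 min; less 30 min break → 11 h 2 min
Thu: 09:52–21:47 = 11 h 55 min; less 30 min break → 11 h 25 min
Fri: 10:22–17:34 = 7 h 12 min; less 30 min break → 6 h 42 min
Sat: 09:10–17:23 = 8 h 13 min; less 30 min break → 7 h 43 min
Sun: 09:52–18:38 = 8 h 46 min; less 30 min break → 8 h 16 min
Total worked: 55 h 10 min = 3310 min.
Regular 40 h 0 min = 2400 min at £18.00/h; overtime 15 h 10 min = 910 min at £27.00/h.
Pay = (2400 × £18.00 + 910 × £27.00) ÷ 60 = £1129.50.

£1129.50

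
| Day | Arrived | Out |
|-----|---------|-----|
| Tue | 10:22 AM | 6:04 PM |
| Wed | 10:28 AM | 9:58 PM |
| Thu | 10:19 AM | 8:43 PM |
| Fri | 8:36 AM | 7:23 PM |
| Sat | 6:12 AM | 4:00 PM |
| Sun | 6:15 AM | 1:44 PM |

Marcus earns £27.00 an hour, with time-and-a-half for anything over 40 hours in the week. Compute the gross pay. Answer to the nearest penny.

Tue: 10:22 AM–6:04 PM = 7 h 42 min
Wed: 10:28 AM–9:58 PM = 11 h 30 min
Thu: 10:19 AM–8:43 PM = 10 h 24 min
Fri: 8:36 AM–7:23 PM = 10 h 47 min
Sat: 6:12 AM–4:00 PM = 9 h 48 min
Sun: 6:15 AM–1:44 PM = 7 h 29 min
Total worked: 57 h 40 min = 3460 min.
Regular 40 h 0 min = 2400 min at £27.00/h; overtime 17 h 40 min = 1060 min at £40.50/h.
Pay = (2400 × £27.00 + 1060 × £40.50) ÷ 60 = £1795.50.

£1795.50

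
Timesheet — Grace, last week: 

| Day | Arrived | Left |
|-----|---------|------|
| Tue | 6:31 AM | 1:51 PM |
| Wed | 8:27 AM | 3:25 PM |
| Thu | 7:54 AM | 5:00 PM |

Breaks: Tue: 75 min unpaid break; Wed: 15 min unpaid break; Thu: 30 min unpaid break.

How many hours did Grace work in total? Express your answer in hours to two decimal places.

Tue: 6:31 AM–1:51 PM = 7 h 20 min; less 75 min break → 6 h 5 min
Wed: 8:27 AM–3:25 PM = 6 h 58 min; less 15 min break → 6 h 43 min
Thu: 7:54 AM–5:00 PM = 9 h 6 min; less 30 min break → 8 h 36 min
Total: 6 h 5 min + 6 h 43 min + 8 h 36 min = 21 h 24 min.

21.40 hours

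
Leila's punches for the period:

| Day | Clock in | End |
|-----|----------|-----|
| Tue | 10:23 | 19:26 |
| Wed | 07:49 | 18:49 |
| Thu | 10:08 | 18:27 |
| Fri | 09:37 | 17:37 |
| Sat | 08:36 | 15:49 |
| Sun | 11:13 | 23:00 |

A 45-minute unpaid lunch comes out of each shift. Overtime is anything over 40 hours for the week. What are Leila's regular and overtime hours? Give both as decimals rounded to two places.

Regular 40.00 hours, overtime 10.87 hours

Tue: 10:23–19:26 = 9 h 3 min; less 45 min break → 8 h 18 min
Wed: 07:49–18:49 = 11 h 0 min; less 45 min break → 10 h 15 min
Thu: 10:08–18:27 = 8 h 19 min; less 45 min break → 7 h 34 min
Fri: 09:37–17:37 = 8 h 0 min; less 45 min break → 7 h 15 min
Sat: 08:36–15:49 = 7 h 13 min; less 45 min break → 6 h 28 min
Sun: 11:13–23:00 = 11 h 47 min; less 45 min break → 11 h 2 min
Total worked: 50 h 52 min = 50.87 h.
Threshold 40 h → overtime 10 h 52 min, regular 40 h 0 min.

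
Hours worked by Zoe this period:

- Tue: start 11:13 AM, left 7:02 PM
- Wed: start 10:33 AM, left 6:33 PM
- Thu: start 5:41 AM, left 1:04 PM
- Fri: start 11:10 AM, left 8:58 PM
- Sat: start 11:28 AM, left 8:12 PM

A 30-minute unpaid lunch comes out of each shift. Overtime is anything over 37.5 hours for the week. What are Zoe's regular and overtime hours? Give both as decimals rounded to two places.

Tue: 11:13 AM–7:02 PM = 7 h 49 min; less 30 min break → 7 h 19 min
Wed: 10:33 AM–6:33 PM = 8 h 0 min; less 30 min break → 7 h 30 min
Thu: 5:41 AM–1:04 PM = 7 h 23 min; less 30 min break → 6 h 53 min
Fri: 11:10 AM–8:58 PM = 9 h 48 min; less 30 min break → 9 h 18 min
Sat: 11:28 AM–8:12 PM = 8 h 44 min; less 30 min break → 8 h 14 min
Total worked: 39 h 14 min = 39.23 h.
Threshold 37.5 h → overtime 1 h 44 min, regular 37 h 30 min.

Regular 37.50 hours, overtime 1.73 hours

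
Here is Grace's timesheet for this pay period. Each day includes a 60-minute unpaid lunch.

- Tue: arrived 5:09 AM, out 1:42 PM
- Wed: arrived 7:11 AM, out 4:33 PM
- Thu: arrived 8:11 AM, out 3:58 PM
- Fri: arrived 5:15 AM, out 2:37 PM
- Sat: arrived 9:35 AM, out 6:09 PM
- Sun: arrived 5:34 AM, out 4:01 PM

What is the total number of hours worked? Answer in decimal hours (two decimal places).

48.08 hours

Tue: 5:09 AM–1:42 PM = 8 h 33 min; less 60 min break → 7 h 33 min
Wed: 7:11 AM–4:33 PM = 9 h 22 min; less 60 min break → 8 h 22 min
Thu: 8:11 AM–3:58 PM = 7 h 47 min; less 60 min break → 6 h 47 min
Fri: 5:15 AM–2:37 PM = 9 h 22 min; less 60 min break → 8 h 22 min
Sat: 9:35 AM–6:09 PM = 8 h 34 min; less 60 min break → 7 h 34 min
Sun: 5:34 AM–4:01 PM = 10 h 27 min; less 60 min break → 9 h 27 min
Total: 7 h 33 min + 8 h 22 min + 6 h 47 min + 8 h 22 min + 7 h 34 min + 9 h 27 min = 48 h 5 min.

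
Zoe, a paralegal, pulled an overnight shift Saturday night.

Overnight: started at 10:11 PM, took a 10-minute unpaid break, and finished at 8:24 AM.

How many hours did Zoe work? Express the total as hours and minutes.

Overnight: 10:11 PM → midnight = 1 h 49 min; midnight → 8:24 AM = 8 h 24 min; span 10 h 13 min; less 10 min break → 10 h 3 min

10 h 3 min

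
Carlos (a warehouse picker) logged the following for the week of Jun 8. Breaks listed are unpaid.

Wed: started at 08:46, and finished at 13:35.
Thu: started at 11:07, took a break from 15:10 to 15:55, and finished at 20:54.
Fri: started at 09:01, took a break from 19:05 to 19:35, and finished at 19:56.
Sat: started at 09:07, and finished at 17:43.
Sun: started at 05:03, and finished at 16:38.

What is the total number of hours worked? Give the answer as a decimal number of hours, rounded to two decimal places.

Wed: 08:46–13:35 = 4 h 49 min
Thu: 11:07–20:54 = 9 h 47 min; less 45 min break → 9 h 2 min
Fri: 09:01–19:56 = 10 h 55 min; less 30 min break → 10 h 25 min
Sat: 09:07–17:43 = 8 h 36 min
Sun: 05:03–16:38 = 11 h 35 min
Total: 4 h 49 min + 9 h 2 min + 10 h 25 min + 8 h 36 min + 11 h 35 min = 44 h 27 min.

44.45 hours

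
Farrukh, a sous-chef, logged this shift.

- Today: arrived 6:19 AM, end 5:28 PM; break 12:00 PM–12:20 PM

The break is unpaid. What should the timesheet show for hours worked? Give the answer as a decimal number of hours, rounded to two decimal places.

10.82 hours

Today: 6:19 AM–5:28 PM = 11 h 9 min; less 20 min break → 10 h 49 min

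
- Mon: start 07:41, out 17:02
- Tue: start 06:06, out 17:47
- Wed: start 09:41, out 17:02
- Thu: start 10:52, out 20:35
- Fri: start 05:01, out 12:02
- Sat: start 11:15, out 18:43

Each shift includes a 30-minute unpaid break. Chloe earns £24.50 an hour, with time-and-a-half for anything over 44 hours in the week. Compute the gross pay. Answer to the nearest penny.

£1283.19

Mon: 07:41–17:02 = 9 h 21 min; less 30 min break → 8 h 51 min
Tue: 06:06–17:47 = 11 h 41 min; less 30 min break → 11 h 11 min
Wed: 09:41–17:02 = 7 h 21 min; less 30 min break → 6 h 51 min
Thu: 10:52–20:35 = 9 h 43 min; less 30 min break → 9 h 13 min
Fri: 05:01–12:02 = 7 h 1 min; less 30 min break → 6 h 31 min
Sat: 11:15–18:43 = 7 h 28 min; less 30 min break → 6 h 58 min
Total worked: 49 h 35 min = 2975 min.
Regular 44 h 0 min = 2640 min at £24.50/h; overtime 5 h 35 min = 335 min at £36.75/h.
Pay = (2640 × £24.50 + 335 × £36.75) ÷ 60 = £1283.19.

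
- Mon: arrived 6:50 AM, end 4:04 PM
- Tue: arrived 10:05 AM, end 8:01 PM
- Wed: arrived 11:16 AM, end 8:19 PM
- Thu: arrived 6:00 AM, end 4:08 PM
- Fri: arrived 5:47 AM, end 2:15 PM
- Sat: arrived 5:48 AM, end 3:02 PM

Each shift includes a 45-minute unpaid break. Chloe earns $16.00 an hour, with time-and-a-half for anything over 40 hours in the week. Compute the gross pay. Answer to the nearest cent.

$917.20

Mon: 6:50 AM–4:04 PM = 9 h 14 min; less 45 min break → 8 h 29 min
Tue: 10:05 AM–8:01 PM = 9 h 56 min; less 45 min break → 9 h 11 min
Wed: 11:16 AM–8:19 PM = 9 h 3 min; less 45 min break → 8 h 18 min
Thu: 6:00 AM–4:08 PM = 10 h 8 min; less 45 min break → 9 h 23 min
Fri: 5:47 AM–2:15 PM = 8 h 28 min; less 45 min break → 7 h 43 min
Sat: 5:48 AM–3:02 PM = 9 h 14 min; less 45 min break → 8 h 29 min
Total worked: 51 h 33 min = 3093 min.
Regular 40 h 0 min = 2400 min at $16.00/h; overtime 11 h 33 min = 693 min at $24.00/h.
Pay = (2400 × $16.00 + 693 × $24.00) ÷ 60 = $917.20.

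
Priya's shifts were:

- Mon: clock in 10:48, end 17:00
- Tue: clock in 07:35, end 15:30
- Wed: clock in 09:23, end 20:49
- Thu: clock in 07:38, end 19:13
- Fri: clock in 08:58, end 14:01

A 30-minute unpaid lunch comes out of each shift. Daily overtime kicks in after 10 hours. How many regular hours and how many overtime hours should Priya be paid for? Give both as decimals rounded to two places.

Regular 37.67 hours, overtime 2.02 hours

Mon: 10:48–17:00 = 6 h 12 min; less 30 min break → 5 h 42 min
Tue: 07:35–15:30 = 7 h 55 min; less 30 min break → 7 h 25 min
Wed: 09:23–20:49 = 11 h 26 min; less 30 min break → 10 h 56 min
Thu: 07:38–19:13 = 11 h 35 min; less 30 min break → 11 h 5 min
Fri: 08:58–14:01 = 5 h 3 min; less 30 min break → 4 h 33 min
Mon reg 5 h 42 min / OT 0 h 0 min; Tue reg 7 h 25 min / OT 0 h 0 min; Wed reg 10 h 0 min / OT 0 h 56 min; Thu reg 10 h 0 min / OT 1 h 5 min; Fri reg 4 h 33 min / OT 0 h 0 min.
Totals: regular 37 h 40 min, overtime 2 h 1 min.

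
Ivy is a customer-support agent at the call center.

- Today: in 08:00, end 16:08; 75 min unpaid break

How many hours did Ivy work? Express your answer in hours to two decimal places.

6.88 hours

Today: 08:00–16:08 = 8 h 8 min; less 75 min break → 6 h 53 min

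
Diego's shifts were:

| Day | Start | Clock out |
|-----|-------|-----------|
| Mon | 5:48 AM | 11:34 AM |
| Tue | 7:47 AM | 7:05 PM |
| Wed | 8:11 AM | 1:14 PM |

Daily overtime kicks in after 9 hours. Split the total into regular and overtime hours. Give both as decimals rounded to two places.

Mon: 5:48 AM–11:34 AM = 5 h 46 min
Tue: 7:47 AM–7:05 PM = 11 h 18 min
Wed: 8:11 AM–1:14 PM = 5 h 3 min
Mon reg 5 h 46 min / OT 0 h 0 min; Tue reg 9 h 0 min / OT 2 h 18 min; Wed reg 5 h 3 min / OT 0 h 0 min.
Totals: regular 19 h 49 min, overtime 2 h 18 min.

Regular 19.82 hours, overtime 2.30 hours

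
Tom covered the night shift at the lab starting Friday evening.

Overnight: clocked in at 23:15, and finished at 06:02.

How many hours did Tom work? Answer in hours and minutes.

6 h 47 min

Overnight: 23:15 → midnight = 0 h 45 min; midnight → 06:02 = 6 h 2 min; span 6 h 47 min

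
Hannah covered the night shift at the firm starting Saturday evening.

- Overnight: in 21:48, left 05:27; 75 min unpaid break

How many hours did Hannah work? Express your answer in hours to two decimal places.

Overnight: 21:48 → midnight = 2 h 12 min; midnight → 05:27 = 5 h 27 min; span 7 h 39 min; less 75 min break → 6 h 24 min

6.40 hours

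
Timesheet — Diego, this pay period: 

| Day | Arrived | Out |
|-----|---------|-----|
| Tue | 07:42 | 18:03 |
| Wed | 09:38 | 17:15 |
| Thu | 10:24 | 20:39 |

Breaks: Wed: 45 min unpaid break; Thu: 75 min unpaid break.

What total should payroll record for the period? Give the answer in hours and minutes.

Tue: 07:42–18:03 = 10 h 21 min
Wed: 09:38–17:15 = 7 h 37 min; less 45 min break → 6 h 52 min
Thu: 10:24–20:39 = 10 h 15 min; less 75 min break → 9 h 0 min
Total: 10 h 21 min + 6 h 52 min + 9 h 0 min = 26 h 13 min.

26 h 13 min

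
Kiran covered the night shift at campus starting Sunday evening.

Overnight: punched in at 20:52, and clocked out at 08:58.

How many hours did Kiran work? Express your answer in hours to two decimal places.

Overnight: 20:52 → midnight = 3 h 8 min; midnight → 08:58 = 8 h 58 min; span 12 h 6 min

12.10 hours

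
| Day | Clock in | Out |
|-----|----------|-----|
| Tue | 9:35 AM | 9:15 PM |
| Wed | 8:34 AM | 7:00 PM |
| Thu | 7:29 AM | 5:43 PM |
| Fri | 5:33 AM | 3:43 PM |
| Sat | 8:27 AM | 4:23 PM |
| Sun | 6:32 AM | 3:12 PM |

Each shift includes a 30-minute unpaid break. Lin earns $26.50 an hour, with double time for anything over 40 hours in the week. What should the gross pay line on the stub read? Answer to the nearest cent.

$1913.30

Tue: 9:35 AM–9:15 PM = 11 h 40 min; less 30 min break → 11 h 10 min
Wed: 8:34 AM–7:00 PM = 10 h 26 min; less 30 min break → 9 h 56 min
Thu: 7:29 AM–5:43 PM = 10 h 14 min; less 30 min break → 9 h 44 min
Fri: 5:33 AM–3:43 PM = 10 h 10 min; less 30 min break → 9 h 40 min
Sat: 8:27 AM–4:23 PM = 7 h 56 min; less 30 min break → 7 h 26 min
Sun: 6:32 AM–3:12 PM = 8 h 40 min; less 30 min break → 8 h 10 min
Total worked: 56 h 6 min = 3366 min.
Regular 40 h 0 min = 2400 min at $26.50/h; overtime 16 h 6 min = 966 min at $53.00/h.
Pay = (2400 × $26.50 + 966 × $53.00) ÷ 60 = $1913.30.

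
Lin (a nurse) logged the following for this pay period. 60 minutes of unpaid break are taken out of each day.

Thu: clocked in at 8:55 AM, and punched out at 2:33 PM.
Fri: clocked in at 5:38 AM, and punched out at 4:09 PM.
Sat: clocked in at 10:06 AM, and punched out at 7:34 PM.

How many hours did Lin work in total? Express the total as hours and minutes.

22 h 37 min

Thu: 8:55 AM–2:33 PM = 5 h 38 min; less 60 min break → 4 h 38 min
Fri: 5:38 AM–4:09 PM = 10 h 31 min; less 60 min break → 9 h 31 min
Sat: 10:06 AM–7:34 PM = 9 h 28 min; less 60 min break → 8 h 28 min
Total: 4 h 38 min + 9 h 31 min + 8 h 28 min = 22 h 37 min.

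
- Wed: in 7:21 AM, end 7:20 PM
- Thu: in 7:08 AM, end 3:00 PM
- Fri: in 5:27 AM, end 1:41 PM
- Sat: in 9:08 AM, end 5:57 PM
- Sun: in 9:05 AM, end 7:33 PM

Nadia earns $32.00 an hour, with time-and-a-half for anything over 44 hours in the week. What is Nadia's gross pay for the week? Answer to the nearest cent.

Wed: 7:21 AM–7:20 PM = 11 h 59 min
Thu: 7:08 AM–3:00 PM = 7 h 52 min
Fri: 5:27 AM–1:41 PM = 8 h 14 min
Sat: 9:08 AM–5:57 PM = 8 h 49 min
Sun: 9:05 AM–7:33 PM = 10 h 28 min
Total worked: 47 h 22 min = 2842 min.
Regular 44 h 0 min = 2640 min at $32.00/h; overtime 3 h 22 min = 202 min at $48.00/h.
Pay = (2640 × $32.00 + 202 × $48.00) ÷ 60 = $1569.60.

$1569.60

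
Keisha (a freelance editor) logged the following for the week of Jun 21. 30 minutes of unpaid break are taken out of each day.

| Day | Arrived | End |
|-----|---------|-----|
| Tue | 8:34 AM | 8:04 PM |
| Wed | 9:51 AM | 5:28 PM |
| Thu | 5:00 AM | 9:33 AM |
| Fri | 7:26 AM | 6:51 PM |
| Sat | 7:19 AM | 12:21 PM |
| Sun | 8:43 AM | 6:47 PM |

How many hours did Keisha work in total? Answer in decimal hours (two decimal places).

Tue: 8:34 AM–8:04 PM = 11 h 30 min; less 30 min break → 11 h 0 min
Wed: 9:51 AM–5:28 PM = 7 h 37 min; less 30 min break → 7 h 7 min
Thu: 5:00 AM–9:33 AM = 4 h 33 min; less 30 min break → 4 h 3 min
Fri: 7:26 AM–6:51 PM = 11 h 25 min; less 30 min break → 10 h 55 min
Sat: 7:19 AM–12:21 PM = 5 h 2 min; less 30 min break → 4 h 32 min
Sun: 8:43 AM–6:47 PM = 10 h 4 min; less 30 min break → 9 h 34 min
Total: 11 h 0 min + 7 h 7 min + 4 h 3 min + 10 h 55 min + 4 h 32 min + 9 h 34 min = 47 h 11 min.

47.18 hours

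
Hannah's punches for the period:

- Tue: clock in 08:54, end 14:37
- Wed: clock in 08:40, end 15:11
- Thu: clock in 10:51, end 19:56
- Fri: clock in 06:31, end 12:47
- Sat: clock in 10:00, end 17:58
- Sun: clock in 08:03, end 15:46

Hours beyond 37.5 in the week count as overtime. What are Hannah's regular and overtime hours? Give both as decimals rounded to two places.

Tue: 08:54–14:37 = 5 h 43 min
Wed: 08:40–15:11 = 6 h 31 min
Thu: 10:51–19:56 = 9 h 5 min
Fri: 06:31–12:47 = 6 h 16 min
Sat: 10:00–17:58 = 7 h 58 min
Sun: 08:03–15:46 = 7 h 43 min
Total worked: 43 h 16 min = 43.27 h.
Threshold 37.5 h → overtime 5 h 46 min, regular 37 h 30 min.

Regular 37.50 hours, overtime 5.77 hours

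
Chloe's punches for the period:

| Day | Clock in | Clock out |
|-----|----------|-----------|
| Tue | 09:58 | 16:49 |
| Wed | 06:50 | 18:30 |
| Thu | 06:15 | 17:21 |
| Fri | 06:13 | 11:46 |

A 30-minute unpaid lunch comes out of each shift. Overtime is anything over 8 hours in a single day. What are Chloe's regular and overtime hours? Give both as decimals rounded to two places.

Regular 27.40 hours, overtime 5.77 hours

Tue: 09:58–16:49 = 6 h 51 min; less 30 min break → 6 h 21 min
Wed: 06:50–18:30 = 11 h 40 min; less 30 min break → 11 h 10 min
Thu: 06:15–17:21 = 11 h 6 min; less 30 min break → 10 h 36 min
Fri: 06:13–11:46 = 5 h 33 min; less 30 min break → 5 h 3 min
Tue reg 6 h 21 min / OT 0 h 0 min; Wed reg 8 h 0 min / OT 3 h 10 min; Thu reg 8 h 0 min / OT 2 h 36 min; Fri reg 5 h 3 min / OT 0 h 0 min.
Totals: regular 27 h 24 min, overtime 5 h 46 min.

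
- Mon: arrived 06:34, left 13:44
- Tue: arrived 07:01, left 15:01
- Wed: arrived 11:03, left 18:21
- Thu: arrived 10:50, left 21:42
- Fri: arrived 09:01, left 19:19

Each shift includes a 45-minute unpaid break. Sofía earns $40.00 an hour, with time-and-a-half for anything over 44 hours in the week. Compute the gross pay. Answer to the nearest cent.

$1595.33

Mon: 06:34–13:44 = 7 h 10 min; less 45 min break → 6 h 25 min
Tue: 07:01–15:01 = 8 h 0 min; less 45 min break → 7 h 15 min
Wed: 11:03–18:21 = 7 h 18 min; less 45 min break → 6 h 33 min
Thu: 10:50–21:42 = 10 h 52 min; less 45 min break → 10 h 7 min
Fri: 09:01–19:19 = 10 h 18 min; less 45 min break → 9 h 33 min
Total worked: 39 h 53 min = 2393 min.
Regular 39 h 53 min = 2393 min at $40.00/h; overtime 0 h 0 min = 0 min at $60.00/h.
Pay = (2393 × $40.00 + 0 × $60.00) ÷ 60 = $1595.33.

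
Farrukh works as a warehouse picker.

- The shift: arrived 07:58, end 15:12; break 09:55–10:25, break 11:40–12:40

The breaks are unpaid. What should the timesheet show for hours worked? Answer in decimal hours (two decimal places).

The shift: 07:58–15:12 = 7 h 14 min; less 90 min break → 5 h 44 min

5.73 hours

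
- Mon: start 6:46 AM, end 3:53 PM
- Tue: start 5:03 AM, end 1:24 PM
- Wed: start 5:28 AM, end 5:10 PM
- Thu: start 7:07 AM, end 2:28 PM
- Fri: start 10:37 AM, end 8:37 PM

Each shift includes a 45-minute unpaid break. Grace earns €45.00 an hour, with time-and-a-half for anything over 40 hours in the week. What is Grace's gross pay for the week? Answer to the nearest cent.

Mon: 6:46 AM–3:53 PM = 9 h 7 min; less 45 min break → 8 h 22 min
Tue: 5:03 AM–1:24 PM = 8 h 21 min; less 45 min break → 7 h 36 min
Wed: 5:28 AM–5:10 PM = 11 h 42 min; less 45 min break → 10 h 57 min
Thu: 7:07 AM–2:28 PM = 7 h 21 min; less 45 min break → 6 h 36 min
Fri: 10:37 AM–8:37 PM = 10 h 0 min; less 45 min break → 9 h 15 min
Total worked: 42 h 46 min = 2566 min.
Regular 40 h 0 min = 2400 min at €45.00/h; overtime 2 h 46 min = 166 min at €67.50/h.
Pay = (2400 × €45.00 + 166 × €67.50) ÷ 60 = €1986.75.

€1986.75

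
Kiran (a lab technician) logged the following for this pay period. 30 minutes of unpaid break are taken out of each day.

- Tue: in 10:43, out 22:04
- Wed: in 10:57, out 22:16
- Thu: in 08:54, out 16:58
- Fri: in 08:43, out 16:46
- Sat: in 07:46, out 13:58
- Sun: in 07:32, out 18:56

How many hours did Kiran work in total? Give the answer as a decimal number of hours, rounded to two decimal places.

53.38 hours

Tue: 10:43–22:04 = 11 h 21 min; less 30 min break → 10 h 51 min
Wed: 10:57–22:16 = 11 h 19 min; less 30 min break → 10 h 49 min
Thu: 08:54–16:58 = 8 h 4 min; less 30 min break → 7 h 34 min
Fri: 08:43–16:46 = 8 h 3 min; less 30 min break → 7 h 33 min
Sat: 07:46–13:58 = 6 h 12 min; less 30 min break → 5 h 42 min
Sun: 07:32–18:56 = 11 h 24 min; less 30 min break → 10 h 54 min
Total: 10 h 51 min + 10 h 49 min + 7 h 34 min + 7 h 33 min + 5 h 42 min + 10 h 54 min = 53 h 23 min.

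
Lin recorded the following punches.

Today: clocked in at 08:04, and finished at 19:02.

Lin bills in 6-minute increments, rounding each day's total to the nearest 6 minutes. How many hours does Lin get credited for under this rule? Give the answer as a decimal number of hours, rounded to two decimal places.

11.00 hours

Today: 08:04–19:02 = 10 h 58 min → rounds to 11 h 0 min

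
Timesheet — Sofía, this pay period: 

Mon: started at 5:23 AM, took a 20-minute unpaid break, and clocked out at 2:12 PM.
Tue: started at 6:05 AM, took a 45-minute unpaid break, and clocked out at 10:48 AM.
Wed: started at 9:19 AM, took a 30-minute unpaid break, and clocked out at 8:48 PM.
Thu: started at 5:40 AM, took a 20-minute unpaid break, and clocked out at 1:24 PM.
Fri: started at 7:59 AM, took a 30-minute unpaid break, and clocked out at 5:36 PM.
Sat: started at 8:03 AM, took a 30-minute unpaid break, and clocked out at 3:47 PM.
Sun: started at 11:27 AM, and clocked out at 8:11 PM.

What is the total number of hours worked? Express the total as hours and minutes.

55 h 55 min

Mon: 5:23 AM–2:12 PM = 8 h 49 min; less 20 min break → 8 h 29 min
Tue: 6:05 AM–10:48 AM = 4 h 43 min; less 45 min break → 3 h 58 min
Wed: 9:19 AM–8:48 PM = 11 h 29 min; less 30 min break → 10 h 59 min
Thu: 5:40 AM–1:24 PM = 7 h 44 min; less 20 min break → 7 h 24 min
Fri: 7:59 AM–5:36 PM = 9 h 37 min; less 30 min break → 9 h 7 min
Sat: 8:03 AM–3:47 PM = 7 h 44 min; less 30 min break → 7 h 14 min
Sun: 11:27 AM–8:11 PM = 8 h 44 min
Total: 8 h 29 min + 3 h 58 min + 10 h 59 min + 7 h 24 min + 9 h 7 min + 7 h 14 min + 8 h 44 min = 55 h 55 min.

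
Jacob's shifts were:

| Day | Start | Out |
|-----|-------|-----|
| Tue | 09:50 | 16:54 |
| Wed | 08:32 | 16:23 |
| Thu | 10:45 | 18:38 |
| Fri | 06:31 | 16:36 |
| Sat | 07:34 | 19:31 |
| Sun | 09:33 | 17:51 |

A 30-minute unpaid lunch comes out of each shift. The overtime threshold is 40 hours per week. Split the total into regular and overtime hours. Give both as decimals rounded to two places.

Tue: 09:50–16:54 = 7 h 4 min; less 30 min break → 6 h 34 min
Wed: 08:32–16:23 = 7 h 51 min; less 30 min break → 7 h 21 min
Thu: 10:45–18:38 = 7 h 53 min; less 30 min break → 7 h 23 min
Fri: 06:31–16:36 = 10 h 5 min; less 30 min break → 9 h 35 min
Sat: 07:34–19:31 = 11 h 57 min; less 30 min break → 11 h 27 min
Sun: 09:33–17:51 = 8 h 18 min; less 30 min break → 7 h 48 min
Total worked: 50 h 8 min = 50.13 h.
Threshold 40 h → overtime 10 h 8 min, regular 40 h 0 min.

Regular 40.00 hours, overtime 10.13 hours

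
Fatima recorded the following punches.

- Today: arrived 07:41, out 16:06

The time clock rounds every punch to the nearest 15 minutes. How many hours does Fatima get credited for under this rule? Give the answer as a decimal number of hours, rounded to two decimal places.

8.25 hours

Today: in 07:41→07:45, out 16:06→16:00; 8 h 15 min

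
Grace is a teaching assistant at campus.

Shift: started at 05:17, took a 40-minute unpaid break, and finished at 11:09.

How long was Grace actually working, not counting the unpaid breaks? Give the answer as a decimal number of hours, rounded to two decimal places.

Shift: 05:17–11:09 = 5 h 52 min; less 40 min break → 5 h 12 min

5.20 hours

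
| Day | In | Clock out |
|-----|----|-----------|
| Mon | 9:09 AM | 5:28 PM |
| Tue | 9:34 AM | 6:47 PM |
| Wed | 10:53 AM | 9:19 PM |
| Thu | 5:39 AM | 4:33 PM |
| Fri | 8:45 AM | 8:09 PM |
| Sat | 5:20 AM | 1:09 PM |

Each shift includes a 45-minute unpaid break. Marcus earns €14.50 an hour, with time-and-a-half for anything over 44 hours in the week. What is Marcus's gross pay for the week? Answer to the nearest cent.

€846.44

Mon: 9:09 AM–5:28 PM = 8 h 19 min; less 45 min break → 7 h 34 min
Tue: 9:34 AM–6:47 PM = 9 h 13 min; less 45 min break → 8 h 28 min
Wed: 10:53 AM–9:19 PM = 10 h 26 min; less 45 min break → 9 h 41 min
Thu: 5:39 AM–4:33 PM = 10 h 54 min; less 45 min break → 10 h 9 min
Fri: 8:45 AM–8:09 PM = 11 h 24 min; less 45 min break → 10 h 39 min
Sat: 5:20 AM–1:09 PM = 7 h 49 min; less 45 min break → 7 h 4 min
Total worked: 53 h 35 min = 3215 min.
Regular 44 h 0 min = 2640 min at €14.50/h; overtime 9 h 35 min = 575 min at €21.75/h.
Pay = (2640 × €14.50 + 575 × €21.75) ÷ 60 = €846.44.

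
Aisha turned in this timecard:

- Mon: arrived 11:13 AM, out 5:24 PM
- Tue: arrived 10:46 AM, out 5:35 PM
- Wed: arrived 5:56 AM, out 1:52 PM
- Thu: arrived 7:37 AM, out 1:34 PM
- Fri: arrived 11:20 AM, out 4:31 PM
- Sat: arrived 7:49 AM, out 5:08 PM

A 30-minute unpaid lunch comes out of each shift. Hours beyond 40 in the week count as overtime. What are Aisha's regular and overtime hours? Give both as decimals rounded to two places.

Mon: 11:13 AM–5:24 PM = 6 h 11 min; less 30 min break → 5 h 41 min
Tue: 10:46 AM–5:35 PM = 6 h 49 min; less 30 min break → 6 h 19 min
Wed: 5:56 AM–1:52 PM = 7 h 56 min; less 30 min break → 7 h 26 min
Thu: 7:37 AM–1:34 PM = 5 h 57 min; less 30 min break → 5 h 27 min
Fri: 11:20 AM–4:31 PM = 5 h 11 min; less 30 min break → 4 h 41 min
Sat: 7:49 AM–5:08 PM = 9 h 19 min; less 30 min break → 8 h 49 min
Total worked: 38 h 23 min = 38.38 h.
Threshold 40 h → overtime 0 h 0 min, regular 38 h 23 min.

Regular 38.38 hours, overtime 0.00 hours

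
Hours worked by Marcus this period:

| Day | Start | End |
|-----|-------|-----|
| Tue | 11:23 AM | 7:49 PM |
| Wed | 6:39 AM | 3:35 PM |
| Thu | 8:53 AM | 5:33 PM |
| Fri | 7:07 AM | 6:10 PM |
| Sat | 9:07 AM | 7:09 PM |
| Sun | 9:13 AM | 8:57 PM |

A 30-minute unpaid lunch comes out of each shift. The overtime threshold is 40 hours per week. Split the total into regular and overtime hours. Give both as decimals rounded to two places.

Regular 40.00 hours, overtime 15.85 hours

Tue: 11:23 AM–7:49 PM = 8 h 26 min; less 30 min break → 7 h 56 min
Wed: 6:39 AM–3:35 PM = 8 h 56 min; less 30 min break → 8 h 26 min
Thu: 8:53 AM–5:33 PM = 8 h 40 min; less 30 min break → 8 h 10 min
Fri: 7:07 AM–6:10 PM = 11 h 3 min; less 30 min break → 10 h 33 min
Sat: 9:07 AM–7:09 PM = 10 h 2 min; less 30 min break → 9 h 32 min
Sun: 9:13 AM–8:57 PM = 11 h 44 min; less 30 min break → 11 h 14 min
Total worked: 55 h 51 min = 55.85 h.
Threshold 40 h → overtime 15 h 51 min, regular 40 h 0 min.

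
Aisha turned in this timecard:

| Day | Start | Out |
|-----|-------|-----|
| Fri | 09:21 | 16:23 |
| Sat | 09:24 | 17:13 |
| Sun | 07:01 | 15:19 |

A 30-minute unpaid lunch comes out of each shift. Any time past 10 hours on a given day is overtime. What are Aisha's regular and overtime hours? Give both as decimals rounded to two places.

Fri: 09:21–16:23 = 7 h 2 min; less 30 min break → 6 h 32 min
Sat: 09:24–17:13 = 7 h 49 min; less 30 min break → 7 h 19 min
Sun: 07:01–15:19 = 8 h 18 min; less 30 min break → 7 h 48 min
Fri reg 6 h 32 min / OT 0 h 0 min; Sat reg 7 h 19 min / OT 0 h 0 min; Sun reg 7 h 48 min / OT 0 h 0 min.
Totals: regular 21 h 39 min, overtime 0 h 0 min.

Regular 21.65 hours, overtime 0.00 hours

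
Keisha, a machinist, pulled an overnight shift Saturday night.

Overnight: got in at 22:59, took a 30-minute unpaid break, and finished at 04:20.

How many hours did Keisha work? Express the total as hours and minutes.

4 h 51 min

Overnight: 22:59 → midnight = 1 h 1 min; midnight → 04:20 = 4 h 20 min; span 5 h 21 min; less 30 min break → 4 h 51 min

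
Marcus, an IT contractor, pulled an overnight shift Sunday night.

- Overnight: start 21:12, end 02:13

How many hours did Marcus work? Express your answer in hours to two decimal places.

5.02 hours

Overnight: 21:12 → midnight = 2 h 48 min; midnight → 02:13 = 2 h 13 min; span 5 h 1 min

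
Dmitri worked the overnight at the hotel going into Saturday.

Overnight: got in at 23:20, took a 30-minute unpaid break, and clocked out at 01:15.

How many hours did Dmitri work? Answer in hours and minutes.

Overnight: 23:20 → midnight = 0 h 40 min; midnight → 01:15 = 1 h 15 min; span 1 h 55 min; less 30 min break → 1 h 25 min

1 h 25 min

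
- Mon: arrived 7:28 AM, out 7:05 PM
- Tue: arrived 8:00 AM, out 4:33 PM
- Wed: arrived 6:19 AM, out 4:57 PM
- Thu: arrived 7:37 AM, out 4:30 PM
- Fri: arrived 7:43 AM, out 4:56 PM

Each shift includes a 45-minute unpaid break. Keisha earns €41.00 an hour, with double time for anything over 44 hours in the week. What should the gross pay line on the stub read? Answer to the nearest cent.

Mon: 7:28 AM–7:05 PM = 11 h 37 min; less 45 min break → 10 h 52 min
Tue: 8:00 AM–4:33 PM = 8 h 33 min; less 45 min break → 7 h 48 min
Wed: 6:19 AM–4:57 PM = 10 h 38 min; less 45 min break → 9 h 53 min
Thu: 7:37 AM–4:30 PM = 8 h 53 min; less 45 min break → 8 h 8 min
Fri: 7:43 AM–4:56 PM = 9 h 13 min; less 45 min break → 8 h 28 min
Total worked: 45 h 9 min = 2709 min.
Regular 44 h 0 min = 2640 min at €41.00/h; overtime 1 h 9 min = 69 min at €82.00/h.
Pay = (2640 × €41.00 + 69 × €82.00) ÷ 60 = €1898.30.

€1898.30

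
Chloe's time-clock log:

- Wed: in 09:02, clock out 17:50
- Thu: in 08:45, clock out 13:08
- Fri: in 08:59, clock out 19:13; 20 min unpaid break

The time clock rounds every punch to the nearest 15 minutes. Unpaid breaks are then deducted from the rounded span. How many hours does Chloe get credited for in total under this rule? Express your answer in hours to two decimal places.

Wed: in 09:02→09:00, out 17:50→17:45; 8 h 45 min
Thu: in 08:45→08:45, out 13:08→13:15; 4 h 30 min
Fri: in 08:59→09:00, out 19:13→19:15; 10 h 15 min − 20 min = 9 h 55 min
Total credited: 23 h 10 min.

23.17 hours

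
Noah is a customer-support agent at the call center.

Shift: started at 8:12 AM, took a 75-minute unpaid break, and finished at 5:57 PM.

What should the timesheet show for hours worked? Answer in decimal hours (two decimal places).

8.50 hours

Shift: 8:12 AM–5:57 PM = 9 h 45 min; less 75 min break → 8 h 30 min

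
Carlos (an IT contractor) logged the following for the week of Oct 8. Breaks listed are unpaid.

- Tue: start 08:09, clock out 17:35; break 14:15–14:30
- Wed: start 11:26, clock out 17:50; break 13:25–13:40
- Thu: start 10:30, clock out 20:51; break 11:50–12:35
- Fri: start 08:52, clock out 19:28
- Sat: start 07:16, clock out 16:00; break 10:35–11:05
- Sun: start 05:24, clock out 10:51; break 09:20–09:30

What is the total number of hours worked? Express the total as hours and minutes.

Tue: 08:09–17:35 = 9 h 26 min; less 15 min break → 9 h 11 min
Wed: 11:26–17:50 = 6 h 24 min; less 15 min break → 6 h 9 min
Thu: 10:30–20:51 = 10 h 21 min; less 45 min break → 9 h 36 min
Fri: 08:52–19:28 = 10 h 36 min
Sat: 07:16–16:00 = 8 h 44 min; less 30 min break → 8 h 14 min
Sun: 05:24–10:51 = 5 h 27 min; less 10 min break → 5 h 17 min
Total: 9 h 11 min + 6 h 9 min + 9 h 36 min + 10 h 36 min + 8 h 14 min + 5 h 17 min = 49 h 3 min.

49 h 3 min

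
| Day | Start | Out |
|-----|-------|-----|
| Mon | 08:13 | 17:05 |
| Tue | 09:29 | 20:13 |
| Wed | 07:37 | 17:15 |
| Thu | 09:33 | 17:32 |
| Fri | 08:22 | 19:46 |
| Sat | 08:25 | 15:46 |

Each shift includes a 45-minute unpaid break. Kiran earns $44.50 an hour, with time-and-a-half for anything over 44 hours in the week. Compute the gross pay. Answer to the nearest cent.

$2456.40

Mon: 08:13–17:05 = 8 h 52 min; less 45 min break → 8 h 7 min
Tue: 09:29–20:13 = 10 h 44 min; less 45 min break → 9 h 59 min
Wed: 07:37–17:15 = 9 h 38 min; less 45 min break → 8 h 53 min
Thu: 09:33–17:32 = 7 h 59 min; less 45 min break → 7 h 14 min
Fri: 08:22–19:46 = 11 h 24 min; less 45 min break → 10 h 39 min
Sat: 08:25–15:46 = 7 h 21 min; less 45 min break → 6 h 36 min
Total worked: 51 h 28 min = 3088 min.
Regular 44 h 0 min = 2640 min at $44.50/h; overtime 7 h 28 min = 448 min at $66.75/h.
Pay = (2640 × $44.50 + 448 × $66.75) ÷ 60 = $2456.40.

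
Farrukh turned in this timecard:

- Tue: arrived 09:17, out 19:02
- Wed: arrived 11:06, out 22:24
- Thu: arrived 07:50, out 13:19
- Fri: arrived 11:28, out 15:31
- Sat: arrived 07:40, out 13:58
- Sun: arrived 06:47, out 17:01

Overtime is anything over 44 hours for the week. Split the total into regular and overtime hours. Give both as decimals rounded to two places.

Tue: 09:17–19:02 = 9 h 45 min
Wed: 11:06–22:24 = 11 h 18 min
Thu: 07:50–13:19 = 5 h 29 min
Fri: 11:28–15:31 = 4 h 3 min
Sat: 07:40–13:58 = 6 h 18 min
Sun: 06:47–17:01 = 10 h 14 min
Total worked: 47 h 7 min = 47.12 h.
Threshold 44 h → overtime 3 h 7 min, regular 44 h 0 min.

Regular 44.00 hours, overtime 3.12 hours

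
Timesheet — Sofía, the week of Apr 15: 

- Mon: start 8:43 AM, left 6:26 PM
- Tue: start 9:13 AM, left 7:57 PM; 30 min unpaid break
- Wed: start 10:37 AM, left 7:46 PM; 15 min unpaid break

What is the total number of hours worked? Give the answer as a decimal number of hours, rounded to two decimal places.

Mon: 8:43 AM–6:26 PM = 9 h 43 min
Tue: 9:13 AM–7:57 PM = 10 h 44 min; less 30 min break → 10 h 14 min
Wed: 10:37 AM–7:46 PM = 9 h 9 min; less 15 min break → 8 h 54 min
Total: 9 h 43 min + 10 h 14 min + 8 h 54 min = 28 h 51 min.

28.85 hours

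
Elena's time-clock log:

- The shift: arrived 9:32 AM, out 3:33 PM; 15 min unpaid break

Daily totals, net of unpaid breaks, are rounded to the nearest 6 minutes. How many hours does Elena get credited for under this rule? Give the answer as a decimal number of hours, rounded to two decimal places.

The shift: 9:32 AM–3:33 PM = 6 h 1 min − 15 min = 5 h 46 min → rounds to 5 h 48 min

5.80 hours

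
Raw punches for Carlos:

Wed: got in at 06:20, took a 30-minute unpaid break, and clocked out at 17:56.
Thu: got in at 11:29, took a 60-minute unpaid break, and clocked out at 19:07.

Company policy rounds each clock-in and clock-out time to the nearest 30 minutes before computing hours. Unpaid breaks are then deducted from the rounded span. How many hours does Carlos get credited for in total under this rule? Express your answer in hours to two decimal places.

17.50 hours

Wed: in 06:20→06:30, out 17:56→18:00; 11 h 30 min − 30 min = 11 h 0 min
Thu: in 11:29→11:30, out 19:07→19:00; 7 h 30 min − 60 min = 6 h 30 min
Total credited: 17 h 30 min.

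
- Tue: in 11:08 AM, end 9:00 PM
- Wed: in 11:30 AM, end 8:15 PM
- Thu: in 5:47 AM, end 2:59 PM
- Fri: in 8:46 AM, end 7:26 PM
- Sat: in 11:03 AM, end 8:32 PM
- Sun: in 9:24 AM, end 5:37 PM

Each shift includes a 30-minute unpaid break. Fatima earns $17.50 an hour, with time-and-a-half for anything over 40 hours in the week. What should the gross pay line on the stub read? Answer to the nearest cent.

$1046.06

Tue: 11:08 AM–9:00 PM = 9 h 52 min; less 30 min break → 9 h 22 min
Wed: 11:30 AM–8:15 PM = 8 h 45 min; less 30 min break → 8 h 15 min
Thu: 5:47 AM–2:59 PM = 9 h 12 min; less 30 min break → 8 h 42 min
Fri: 8:46 AM–7:26 PM = 10 h 40 min; less 30 min break → 10 h 10 min
Sat: 11:03 AM–8:32 PM = 9 h 29 min; less 30 min break → 8 h 59 min
Sun: 9:24 AM–5:37 PM = 8 h 13 min; less 30 min break → 7 h 43 min
Total worked: 53 h 11 min = 3191 min.
Regular 40 h 0 min = 2400 min at $17.50/h; overtime 13 h 11 min = 791 min at $26.25/h.
Pay = (2400 × $17.50 + 791 × $26.25) ÷ 60 = $1046.06.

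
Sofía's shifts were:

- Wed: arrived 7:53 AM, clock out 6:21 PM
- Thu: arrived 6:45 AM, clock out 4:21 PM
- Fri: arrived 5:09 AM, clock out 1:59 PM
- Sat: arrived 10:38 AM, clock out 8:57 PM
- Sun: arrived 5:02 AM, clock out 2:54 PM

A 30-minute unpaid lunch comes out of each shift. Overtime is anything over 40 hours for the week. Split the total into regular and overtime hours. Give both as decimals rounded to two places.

Wed: 7:53 AM–6:21 PM = 10 h 28 min; less 30 min break → 9 h 58 min
Thu: 6:45 AM–4:21 PM = 9 h 36 min; less 30 min break → 9 h 6 min
Fri: 5:09 AM–1:59 PM = 8 h 50 min; less 30 min break → 8 h 20 min
Sat: 10:38 AM–8:57 PM = 10 h 19 min; less 30 min break → 9 h 49 min
Sun: 5:02 AM–2:54 PM = 9 h 52 min; less 30 min break → 9 h 22 min
Total worked: 46 h 35 min = 46.58 h.
Threshold 40 h → overtime 6 h 35 min, regular 40 h 0 min.

Regular 40.00 hours, overtime 6.58 hours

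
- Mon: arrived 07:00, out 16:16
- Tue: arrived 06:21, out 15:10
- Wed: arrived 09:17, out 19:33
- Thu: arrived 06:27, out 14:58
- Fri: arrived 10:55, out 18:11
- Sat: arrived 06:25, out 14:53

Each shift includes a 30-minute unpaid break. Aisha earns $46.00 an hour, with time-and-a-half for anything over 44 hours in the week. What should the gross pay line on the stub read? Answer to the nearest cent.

Mon: 07:00–16:16 = 9 h 16 min; less 30 min break → 8 h 46 min
Tue: 06:21–15:10 = 8 h 49 min; less 30 min break → 8 h 19 min
Wed: 09:17–19:33 = 10 h 16 min; less 30 min break → 9 h 46 min
Thu: 06:27–14:58 = 8 h 31 min; less 30 min break → 8 h 1 min
Fri: 10:55–18:11 = 7 h 16 min; less 30 min break → 6 h 46 min
Sat: 06:25–14:53 = 8 h 28 min; less 30 min break → 7 h 58 min
Total worked: 49 h 36 min = 2976 min.
Regular 44 h 0 min = 2640 min at $46.00/h; overtime 5 h 36 min = 336 min at $69.00/h.
Pay = (2640 × $46.00 + 336 × $69.00) ÷ 60 = $2410.40.

$2410.40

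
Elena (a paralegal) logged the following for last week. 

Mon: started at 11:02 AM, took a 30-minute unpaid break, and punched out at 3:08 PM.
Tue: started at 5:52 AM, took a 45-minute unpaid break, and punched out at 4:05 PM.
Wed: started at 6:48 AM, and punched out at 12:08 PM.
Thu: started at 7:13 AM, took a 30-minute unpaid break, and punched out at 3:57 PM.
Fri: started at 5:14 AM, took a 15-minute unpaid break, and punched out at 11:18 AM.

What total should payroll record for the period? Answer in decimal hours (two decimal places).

32.45 hours

Mon: 11:02 AM–3:08 PM = 4 h 6 min; less 30 min break → 3 h 36 min
Tue: 5:52 AM–4:05 PM = 10 h 13 min; less 45 min break → 9 h 28 min
Wed: 6:48 AM–12:08 PM = 5 h 20 min
Thu: 7:13 AM–3:57 PM = 8 h 44 min; less 30 min break → 8 h 14 min
Fri: 5:14 AM–11:18 AM = 6 h 4 min; less 15 min break → 5 h 49 min
Total: 3 h 36 min + 9 h 28 min + 5 h 20 min + 8 h 14 min + 5 h 49 min = 32 h 27 min.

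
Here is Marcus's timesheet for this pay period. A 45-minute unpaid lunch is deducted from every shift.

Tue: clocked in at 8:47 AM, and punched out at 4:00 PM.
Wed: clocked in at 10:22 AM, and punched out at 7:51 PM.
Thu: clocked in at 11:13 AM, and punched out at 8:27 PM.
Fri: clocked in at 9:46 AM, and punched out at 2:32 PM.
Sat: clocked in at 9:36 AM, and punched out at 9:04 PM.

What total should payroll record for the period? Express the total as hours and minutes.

38 h 25 min

Tue: 8:47 AM–4:00 PM = 7 h 13 min; less 45 min break → 6 h 28 min
Wed: 10:22 AM–7:51 PM = 9 h 29 min; less 45 min break → 8 h 44 min
Thu: 11:13 AM–8:27 PM = 9 h 14 min; less 45 min break → 8 h 29 min
Fri: 9:46 AM–2:32 PM = 4 h 46 min; less 45 min break → 4 h 1 min
Sat: 9:36 AM–9:04 PM = 11 h 28 min; less 45 min break → 10 h 43 min
Total: 6 h 28 min + 8 h 44 min + 8 h 29 min + 4 h 1 min + 10 h 43 min = 38 h 25 min.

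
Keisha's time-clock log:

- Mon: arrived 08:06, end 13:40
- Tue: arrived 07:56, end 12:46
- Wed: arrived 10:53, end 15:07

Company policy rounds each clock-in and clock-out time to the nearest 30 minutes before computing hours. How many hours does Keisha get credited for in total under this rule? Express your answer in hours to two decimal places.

Mon: in 08:06→08:00, out 13:40→13:30; 5 h 30 min
Tue: in 07:56→08:00, out 12:46→13:00; 5 h 0 min
Wed: in 10:53→11:00, out 15:07→15:00; 4 h 0 min
Total credited: 14 h 30 min.

14.50 hours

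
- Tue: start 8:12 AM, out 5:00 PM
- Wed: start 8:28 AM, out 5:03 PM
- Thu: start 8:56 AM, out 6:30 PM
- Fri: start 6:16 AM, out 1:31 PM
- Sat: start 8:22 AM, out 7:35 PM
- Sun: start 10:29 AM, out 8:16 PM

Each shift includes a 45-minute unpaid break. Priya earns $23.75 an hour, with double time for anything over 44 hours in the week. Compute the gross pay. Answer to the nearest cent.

$1363.25

Tue: 8:12 AM–5:00 PM = 8 h 48 min; less 45 min break → 8 h 3 min
Wed: 8:28 AM–5:03 PM = 8 h 35 min; less 45 min break → 7 h 50 min
Thu: 8:56 AM–6:30 PM = 9 h 34 min; less 45 min break → 8 h 49 min
Fri: 6:16 AM–1:31 PM = 7 h 15 min; less 45 min break → 6 h 30 min
Sat: 8:22 AM–7:35 PM = 11 h 13 min; less 45 min break → 10 h 28 min
Sun: 10:29 AM–8:16 PM = 9 h 47 min; less 45 min break → 9 h 2 min
Total worked: 50 h 42 min = 3042 min.
Regular 44 h 0 min = 2640 min at $23.75/h; overtime 6 h 42 min = 402 min at $47.50/h.
Pay = (2640 × $23.75 + 402 × $47.50) ÷ 60 = $1363.25.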